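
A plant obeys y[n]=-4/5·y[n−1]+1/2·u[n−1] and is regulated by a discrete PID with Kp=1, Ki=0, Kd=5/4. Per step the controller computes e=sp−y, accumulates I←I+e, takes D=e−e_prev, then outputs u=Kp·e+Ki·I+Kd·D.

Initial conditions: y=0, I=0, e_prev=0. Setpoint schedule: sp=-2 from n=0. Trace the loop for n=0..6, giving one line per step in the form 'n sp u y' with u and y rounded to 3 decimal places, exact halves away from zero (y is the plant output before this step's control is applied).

(exact arithmetic carried between steps; '≈' marks a value shown rounded to 6 d.p. or computed from one; I and e_prev carry over from the previous line; the table rounds u and y to 3 d.p., halves away from zero)
n=0: y=0, sp=-2, e=sp−y=-2; I=-2, D=e−e_prev=-2; u=1·(-2)+0·(-2)+5/4·(-2)=-4.5; next y=-4/5·0+1/2·(-4.5)=-2.25
n=1: y=-2.25, sp=-2, e=sp−y=0.25; I=-1.75, D=e−e_prev=2.25; u=1·0.25+0·(-1.75)+5/4·2.25=3.0625; next y=-4/5·(-2.25)+1/2·3.0625=3.33125
n=2: y=3.33125, sp=-2, e=sp−y=-5.33125; I=-7.08125, D=e−e_prev=-5.58125; u=1·(-5.33125)+0·(-7.08125)+5/4·(-5.58125)≈-12.307813; next y=-4/5·3.33125+1/2·(-12.307813)≈-8.818906
n=3: y≈-8.818906, sp=-2, e=sp−y≈6.818906; I≈-0.262344, D=e−e_prev≈12.150156; u=1·6.818906+0·(-0.262344)+5/4·12.150156≈22.006602; next y=-4/5·(-8.818906)+1/2·22.006602≈18.058426
n=4: y≈18.058426, sp=-2, e=sp−y≈-20.058426; I≈-20.320770, D=e−e_prev≈-26.877332; u=1·(-20.058426)+0·(-20.320770)+5/4·(-26.877332)≈-53.655091; next y=-4/5·18.058426+1/2·(-53.655091)≈-41.274286
n=5: y≈-41.274286, sp=-2, e=sp−y≈39.274286; I≈18.953517, D=e−e_prev≈59.332712; u=1·39.274286+0·18.953517+5/4·59.332712≈113.440176; next y=-4/5·(-41.274286)+1/2·113.440176≈89.739517
n=6: y≈89.739517, sp=-2, e=sp−y≈-91.739517; I≈-72.786000, D=e−e_prev≈-131.013803; u=1·(-91.739517)+0·(-72.786000)+5/4·(-131.013803)≈-255.506770; next y=-4/5·89.739517+1/2·(-255.506770)≈-199.544998

0 -2 -4.500 0.000
1 -2 3.063 -2.250
2 -2 -12.308 3.331
3 -2 22.007 -8.819
4 -2 -53.655 18.058
5 -2 113.440 -41.274
6 -2 -255.507 89.740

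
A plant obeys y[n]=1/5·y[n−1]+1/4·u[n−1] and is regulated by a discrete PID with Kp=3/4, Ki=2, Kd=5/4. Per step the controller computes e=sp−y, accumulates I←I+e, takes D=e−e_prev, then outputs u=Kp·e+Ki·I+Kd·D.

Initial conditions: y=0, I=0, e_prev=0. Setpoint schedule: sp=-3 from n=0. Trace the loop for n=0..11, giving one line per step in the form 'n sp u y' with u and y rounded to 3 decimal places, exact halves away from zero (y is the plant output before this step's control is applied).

(exact arithmetic carried between steps; '≈' marks a value shown rounded to 6 d.p. or computed from one; I and e_prev carry over from the previous line; the table rounds u and y to 3 d.p., halves away from zero)
n=0: y=0, sp=-3, e=sp−y=-3; I=-3, D=e−e_prev=-3; u=3/4·(-3)+2·(-3)+5/4·(-3)=-12; next y=1/5·0+1/4·(-12)=-3
n=1: y=-3, sp=-3, e=sp−y=0; I=-3, D=e−e_prev=3; u=3/4·0+2·(-3)+5/4·3=-2.25; next y=1/5·(-3)+1/4·(-2.25)=-1.1625
n=2: y=-1.1625, sp=-3, e=sp−y=-1.8375; I=-4.8375, D=e−e_prev=-1.8375; u=3/4·(-1.8375)+2·(-4.8375)+5/4·(-1.8375)=-13.35; next y=1/5·(-1.1625)+1/4·(-13.35)=-3.57
n=3: y=-3.57, sp=-3, e=sp−y=0.57; I=-4.2675, D=e−e_prev=2.4075; u=3/4·0.57+2·(-4.2675)+5/4·2.4075=-5.098125; next y=1/5·(-3.57)+1/4·(-5.098125)≈-1.988531
n=4: y≈-1.988531, sp=-3, e=sp−y≈-1.011469; I≈-5.278969, D=e−e_prev≈-1.581469; u=3/4·(-1.011469)+2·(-5.278969)+5/4·(-1.581469)≈-13.293375; next y=1/5·(-1.988531)+1/4·(-13.293375)≈-3.72105
n=5: y=-3.72105, sp=-3, e=sp−y=0.72105; I≈-4.557919, D=e−e_prev≈1.732519; u=3/4·0.72105+2·(-4.557919)+5/4·1.732519≈-6.409402; next y=1/5·(-3.72105)+1/4·(-6.409402)≈-2.346560
n=6: y≈-2.346560, sp=-3, e=sp−y≈-0.653440; I≈-5.211358, D=e−e_prev≈-1.374490; u=3/4·(-0.653440)+2·(-5.211358)+5/4·(-1.374490)≈-12.630908; next y=1/5·(-2.346560)+1/4·(-12.630908)≈-3.627039
n=7: y≈-3.627039, sp=-3, e=sp−y≈0.627039; I≈-4.584319, D=e−e_prev≈1.280479; u=3/4·0.627039+2·(-4.584319)+5/4·1.280479≈-7.097760; next y=1/5·(-3.627039)+1/4·(-7.097760)≈-2.499848
n=8: y≈-2.499848, sp=-3, e=sp−y≈-0.500152; I≈-5.084471, D=e−e_prev≈-1.127191; u=3/4·(-0.500152)+2·(-5.084471)+5/4·(-1.127191)≈-11.953046; next y=1/5·(-2.499848)+1/4·(-11.953046)≈-3.488231
n=9: y≈-3.488231, sp=-3, e=sp−y≈0.488231; I≈-4.596240, D=e−e_prev≈0.988383; u=3/4·0.488231+2·(-4.596240)+5/4·0.988383≈-7.590828; next y=1/5·(-3.488231)+1/4·(-7.590828)≈-2.595353
n=10: y≈-2.595353, sp=-3, e=sp−y≈-0.404647; I≈-5.000887, D=e−e_prev≈-0.892878; u=3/4·(-0.404647)+2·(-5.000887)+5/4·(-0.892878)≈-11.421356; next y=1/5·(-2.595353)+1/4·(-11.421356)≈-3.374410
n=11: y≈-3.374410, sp=-3, e=sp−y≈0.374410; I≈-4.626477, D=e−e_prev≈0.779056; u=3/4·0.374410+2·(-4.626477)+5/4·0.779056≈-7.998327; next y=1/5·(-3.374410)+1/4·(-7.998327)≈-2.674464

0 -3 -12.000 0.000
1 -3 -2.250 -3.000
2 -3 -13.350 -1.163
3 -3 -5.098 -3.570
4 -3 -13.293 -1.989
5 -3 -6.409 -3.721
6 -3 -12.631 -2.347
7 -3 -7.098 -3.627
8 -3 -11.953 -2.500
9 -3 -7.591 -3.488
10 -3 -11.421 -2.595
11 -3 -7.998 -3.374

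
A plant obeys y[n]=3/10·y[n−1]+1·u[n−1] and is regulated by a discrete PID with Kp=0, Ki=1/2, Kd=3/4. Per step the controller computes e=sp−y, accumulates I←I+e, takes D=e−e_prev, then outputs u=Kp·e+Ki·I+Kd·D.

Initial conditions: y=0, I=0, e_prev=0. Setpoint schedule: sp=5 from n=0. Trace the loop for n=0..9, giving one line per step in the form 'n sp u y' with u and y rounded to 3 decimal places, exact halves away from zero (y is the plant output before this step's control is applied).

0 5 6.250 0.000
1 5 -2.813 6.250
2 5 10.234 -0.938
3 5 -5.801 9.953
4 5 15.851 -2.815
5 5 -12.094 15.006
6 5 24.517 -7.592
7 5 -23.425 22.239
8 5 39.069 -16.753
9 5 -42.794 34.043

(exact arithmetic carried between steps; '≈' marks a value shown rounded to 6 d.p. or computed from one; I and e_prev carry over from the previous line; the table rounds u and y to 3 d.p., halves away from zero)
n=0: y=0, sp=5, e=sp−y=5; I=5, D=e−e_prev=5; u=0·5+1/2·5+3/4·5=6.25; next y=3/10·0+1·6.25=6.25
n=1: y=6.25, sp=5, e=sp−y=-1.25; I=3.75, D=e−e_prev=-6.25; u=0·(-1.25)+1/2·3.75+3/4·(-6.25)=-2.8125; next y=3/10·6.25+1·(-2.8125)=-0.9375
n=2: y=-0.9375, sp=5, e=sp−y=5.9375; I=9.6875, D=e−e_prev=7.1875; u=0·5.9375+1/2·9.6875+3/4·7.1875=10.234375; next y=3/10·(-0.9375)+1·10.234375=9.953125
n=3: y=9.953125, sp=5, e=sp−y=-4.953125; I=4.734375, D=e−e_prev=-10.890625; u=0·(-4.953125)+1/2·4.734375+3/4·(-10.890625)≈-5.800781; next y=3/10·9.953125+1·(-5.800781)≈-2.814844
n=4: y≈-2.814844, sp=5, e=sp−y≈7.814844; I≈12.549219, D=e−e_prev≈12.767969; u=0·7.814844+1/2·12.549219+3/4·12.767969≈15.850586; next y=3/10·(-2.814844)+1·15.850586≈15.006133
n=5: y≈15.006133, sp=5, e=sp−y≈-10.006133; I≈2.543086, D=e−e_prev≈-17.820977; u=0·(-10.006133)+1/2·2.543086+3/4·(-17.820977)≈-12.094189; next y=3/10·15.006133+1·(-12.094189)≈-7.592350
n=6: y≈-7.592350, sp=5, e=sp−y≈12.592350; I≈15.135436, D=e−e_prev≈22.598482; u=0·12.592350+1/2·15.135436+3/4·22.598482≈24.516580; next y=3/10·(-7.592350)+1·24.516580≈22.238875
n=7: y≈22.238875, sp=5, e=sp−y≈-17.238875; I≈-2.103439, D=e−e_prev≈-29.831224; u=0·(-17.238875)+1/2·(-2.103439)+3/4·(-29.831224)≈-23.425138; next y=3/10·22.238875+1·(-23.425138)≈-16.753475
n=8: y≈-16.753475, sp=5, e=sp−y≈21.753475; I≈19.650036, D=e−e_prev≈38.992350; u=0·21.753475+1/2·19.650036+3/4·38.992350≈39.069281; next y=3/10·(-16.753475)+1·39.069281≈34.043238
n=9: y≈34.043238, sp=5, e=sp−y≈-29.043238; I≈-9.393202, D=e−e_prev≈-50.796713; u=0·(-29.043238)+1/2·(-9.393202)+3/4·(-50.796713)≈-42.794136; next y=3/10·34.043238+1·(-42.794136)≈-32.581165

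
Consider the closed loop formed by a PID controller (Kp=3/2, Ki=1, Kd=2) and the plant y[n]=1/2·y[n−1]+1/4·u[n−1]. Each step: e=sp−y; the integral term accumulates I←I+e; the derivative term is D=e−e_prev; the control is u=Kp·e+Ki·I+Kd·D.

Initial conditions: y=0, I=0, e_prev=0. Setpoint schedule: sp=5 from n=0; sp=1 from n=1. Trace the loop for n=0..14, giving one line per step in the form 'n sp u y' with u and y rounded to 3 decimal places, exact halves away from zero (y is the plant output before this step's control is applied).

0 5 22.500 0.000
1 1 -25.813 5.625
2 1 30.508 -3.641
3 1 -25.896 5.807
4 1 30.390 -3.571
5 1 -26.016 5.812
6 1 30.283 -3.598
7 1 -26.103 5.772
8 1 30.217 -3.640
9 1 -26.150 5.734
10 1 30.185 -3.670
11 1 -26.171 5.711
12 1 30.173 -3.687
13 1 -26.177 5.700
14 1 30.170 -3.694

(exact arithmetic carried between steps; '≈' marks a value shown rounded to 6 d.p. or computed from one; I and e_prev carry over from the previous line; the table rounds u and y to 3 d.p., halves away from zero)
n=0: y=0, sp=5, e=sp−y=5; I=5, D=e−e_prev=5; u=3/2·5+1·5+2·5=22.5; next y=1/2·0+1/4·22.5=5.625
n=1: y=5.625, sp=1, e=sp−y=-4.625; I=0.375, D=e−e_prev=-9.625; u=3/2·(-4.625)+1·0.375+2·(-9.625)=-25.8125; next y=1/2·5.625+1/4·(-25.8125)=-3.640625
n=2: y=-3.640625, sp=1, e=sp−y=4.640625; I=5.015625, D=e−e_prev=9.265625; u=3/2·4.640625+1·5.015625+2·9.265625≈30.507813; next y=1/2·(-3.640625)+1/4·30.507813≈5.806641
n=3: y≈5.806641, sp=1, e=sp−y≈-4.806641; I≈0.208984, D=e−e_prev≈-9.447266; u=3/2·(-4.806641)+1·0.208984+2·(-9.447266)≈-25.895508; next y=1/2·5.806641+1/4·(-25.895508)≈-3.570557
n=4: y≈-3.570557, sp=1, e=sp−y≈4.570557; I≈4.779541, D=e−e_prev≈9.377197; u=3/2·4.570557+1·4.779541+2·9.377197≈30.389771; next y=1/2·(-3.570557)+1/4·30.389771≈5.812164
n=5: y≈5.812164, sp=1, e=sp−y≈-4.812164; I≈-0.032623, D=e−e_prev≈-9.382721; u=3/2·(-4.812164)+1·(-0.032623)+2·(-9.382721)≈-26.016312; next y=1/2·5.812164+1/4·(-26.016312)≈-3.597996
n=6: y≈-3.597996, sp=1, e=sp−y≈4.597996; I≈4.565372, D=e−e_prev≈9.410160; u=3/2·4.597996+1·4.565372+2·9.410160≈30.282686; next y=1/2·(-3.597996)+1/4·30.282686≈5.771674
n=7: y≈5.771674, sp=1, e=sp−y≈-4.771674; I≈-0.206301, D=e−e_prev≈-9.369669; u=3/2·(-4.771674)+1·(-0.206301)+2·(-9.369669)≈-26.103151; next y=1/2·5.771674+1/4·(-26.103151)≈-3.639951
n=8: y≈-3.639951, sp=1, e=sp−y≈4.639951; I≈4.433650, D=e−e_prev≈9.411624; u=3/2·4.639951+1·4.433650+2·9.411624≈30.216825; next y=1/2·(-3.639951)+1/4·30.216825≈5.734231
n=9: y≈5.734231, sp=1, e=sp−y≈-4.734231; I≈-0.300581, D=e−e_prev≈-9.374182; u=3/2·(-4.734231)+1·(-0.300581)+2·(-9.374182)≈-26.150291; next y=1/2·5.734231+1/4·(-26.150291)≈-3.670457
n=10: y≈-3.670457, sp=1, e=sp−y≈4.670457; I≈4.369876, D=e−e_prev≈9.404688; u=3/2·4.670457+1·4.369876+2·9.404688≈30.184938; next y=1/2·(-3.670457)+1/4·30.184938≈5.711006
n=11: y≈5.711006, sp=1, e=sp−y≈-4.711006; I≈-0.341130, D=e−e_prev≈-9.381463; u=3/2·(-4.711006)+1·(-0.341130)+2·(-9.381463)≈-26.170565; next y=1/2·5.711006+1/4·(-26.170565)≈-3.687138
n=12: y≈-3.687138, sp=1, e=sp−y≈4.687138; I≈4.346008, D=e−e_prev≈9.398144; u=3/2·4.687138+1·4.346008+2·9.398144≈30.173004; next y=1/2·(-3.687138)+1/4·30.173004≈5.699682
n=13: y≈5.699682, sp=1, e=sp−y≈-4.699682; I≈-0.353673, D=e−e_prev≈-9.386820; u=3/2·(-4.699682)+1·(-0.353673)+2·(-9.386820)≈-26.176837; next y=1/2·5.699682+1/4·(-26.176837)≈-3.694368
n=14: y≈-3.694368, sp=1, e=sp−y≈4.694368; I≈4.340695, D=e−e_prev≈9.394050; u=3/2·4.694368+1·4.340695+2·9.394050≈30.170347; next y=1/2·(-3.694368)+1/4·30.170347≈5.695403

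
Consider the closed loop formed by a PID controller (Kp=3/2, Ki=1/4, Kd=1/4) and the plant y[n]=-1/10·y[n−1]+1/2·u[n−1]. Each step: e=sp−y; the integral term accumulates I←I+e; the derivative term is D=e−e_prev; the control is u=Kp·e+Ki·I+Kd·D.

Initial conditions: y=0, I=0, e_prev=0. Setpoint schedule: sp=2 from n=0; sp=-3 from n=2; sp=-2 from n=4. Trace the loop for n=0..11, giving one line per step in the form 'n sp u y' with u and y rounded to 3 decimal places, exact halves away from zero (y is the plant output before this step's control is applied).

(exact arithmetic carried between steps; '≈' marks a value shown rounded to 6 d.p. or computed from one; I and e_prev carry over from the previous line; the table rounds u and y to 3 d.p., halves away from zero)
n=0: y=0, sp=2, e=sp−y=2; I=2, D=e−e_prev=2; u=3/2·2+1/4·2+1/4·2=4; next y=-1/10·0+1/2·4=2
n=1: y=2, sp=2, e=sp−y=0; I=2, D=e−e_prev=-2; u=3/2·0+1/4·2+1/4·(-2)=0; next y=-1/10·2+1/2·0=-0.2
n=2: y=-0.2, sp=-3, e=sp−y=-2.8; I=-0.8, D=e−e_prev=-2.8; u=3/2·(-2.8)+1/4·(-0.8)+1/4·(-2.8)=-5.1; next y=-1/10·(-0.2)+1/2·(-5.1)=-2.53
n=3: y=-2.53, sp=-3, e=sp−y=-0.47; I=-1.27, D=e−e_prev=2.33; u=3/2·(-0.47)+1/4·(-1.27)+1/4·2.33=-0.44; next y=-1/10·(-2.53)+1/2·(-0.44)=0.033
n=4: y=0.033, sp=-2, e=sp−y=-2.033; I=-3.303, D=e−e_prev=-1.563; u=3/2·(-2.033)+1/4·(-3.303)+1/4·(-1.563)=-4.266; next y=-1/10·0.033+1/2·(-4.266)=-2.1363
n=5: y=-2.1363, sp=-2, e=sp−y=0.1363; I=-3.1667, D=e−e_prev=2.1693; u=3/2·0.1363+1/4·(-3.1667)+1/4·2.1693=-0.0449; next y=-1/10·(-2.1363)+1/2·(-0.0449)=0.19118
n=6: y=0.19118, sp=-2, e=sp−y=-2.19118; I=-5.35788, D=e−e_prev=-2.32748; u=3/2·(-2.19118)+1/4·(-5.35788)+1/4·(-2.32748)=-5.20811; next y=-1/10·0.19118+1/2·(-5.20811)=-2.623173
n=7: y=-2.623173, sp=-2, e=sp−y=0.623173; I=-4.734707, D=e−e_prev=2.814353; u=3/2·0.623173+1/4·(-4.734707)+1/4·2.814353=0.454671; next y=-1/10·(-2.623173)+1/2·0.454671≈0.489653
n=8: y≈0.489653, sp=-2, e=sp−y≈-2.489653; I≈-7.224360, D=e−e_prev≈-3.112826; u=3/2·(-2.489653)+1/4·(-7.224360)+1/4·(-3.112826)≈-6.318776; next y=-1/10·0.489653+1/2·(-6.318776)≈-3.208353
n=9: y≈-3.208353, sp=-2, e=sp−y≈1.208353; I≈-6.016007, D=e−e_prev≈3.698006; u=3/2·1.208353+1/4·(-6.016007)+1/4·3.698006≈1.233029; next y=-1/10·(-3.208353)+1/2·1.233029≈0.937350
n=10: y≈0.937350, sp=-2, e=sp−y≈-2.937350; I≈-8.953357, D=e−e_prev≈-4.145703; u=3/2·(-2.937350)+1/4·(-8.953357)+1/4·(-4.145703)≈-7.680790; next y=-1/10·0.937350+1/2·(-7.680790)≈-3.934130
n=11: y≈-3.934130, sp=-2, e=sp−y≈1.934130; I≈-7.019227, D=e−e_prev≈4.871480; u=3/2·1.934130+1/4·(-7.019227)+1/4·4.871480≈2.364258; next y=-1/10·(-3.934130)+1/2·2.364258≈1.575542

0 2 4.000 0.000
1 2 0.000 2.000
2 -3 -5.100 -0.200
3 -3 -0.440 -2.530
4 -2 -4.266 0.033
5 -2 -0.045 -2.136
6 -2 -5.208 0.191
7 -2 0.455 -2.623
8 -2 -6.319 0.490
9 -2 1.233 -3.208
10 -2 -7.681 0.937
11 -2 2.364 -3.934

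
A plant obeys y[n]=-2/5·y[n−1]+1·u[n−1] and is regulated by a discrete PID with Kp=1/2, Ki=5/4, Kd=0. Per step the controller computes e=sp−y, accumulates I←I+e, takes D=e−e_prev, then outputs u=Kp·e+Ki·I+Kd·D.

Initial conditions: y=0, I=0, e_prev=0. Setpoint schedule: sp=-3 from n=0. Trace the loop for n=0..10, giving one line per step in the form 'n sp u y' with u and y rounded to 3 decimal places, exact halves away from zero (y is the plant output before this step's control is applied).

(exact arithmetic carried between steps; '≈' marks a value shown rounded to 6 d.p. or computed from one; I and e_prev carry over from the previous line; the table rounds u and y to 3 d.p., halves away from zero)
n=0: y=0, sp=-3, e=sp−y=-3; I=-3, D=e−e_prev=-3; u=1/2·(-3)+5/4·(-3)+0·(-3)=-5.25; next y=-2/5·0+1·(-5.25)=-5.25
n=1: y=-5.25, sp=-3, e=sp−y=2.25; I=-0.75, D=e−e_prev=5.25; u=1/2·2.25+5/4·(-0.75)+0·5.25=0.1875; next y=-2/5·(-5.25)+1·0.1875=2.2875
n=2: y=2.2875, sp=-3, e=sp−y=-5.2875; I=-6.0375, D=e−e_prev=-7.5375; u=1/2·(-5.2875)+5/4·(-6.0375)+0·(-7.5375)=-10.190625; next y=-2/5·2.2875+1·(-10.190625)=-11.105625
n=3: y=-11.105625, sp=-3, e=sp−y=8.105625; I=2.068125, D=e−e_prev=13.393125; u=1/2·8.105625+5/4·2.068125+0·13.393125≈6.637969; next y=-2/5·(-11.105625)+1·6.637969≈11.080219
n=4: y≈11.080219, sp=-3, e=sp−y≈-14.080219; I≈-12.012094, D=e−e_prev≈-22.185844; u=1/2·(-14.080219)+5/4·(-12.012094)+0·(-22.185844)≈-22.055227; next y=-2/5·11.080219+1·(-22.055227)≈-26.487314
n=5: y≈-26.487314, sp=-3, e=sp−y≈23.487314; I≈11.475220, D=e−e_prev≈37.567533; u=1/2·23.487314+5/4·11.475220+0·37.567533≈26.087682; next y=-2/5·(-26.487314)+1·26.087682≈36.682608
n=6: y≈36.682608, sp=-3, e=sp−y≈-39.682608; I≈-28.207388, D=e−e_prev≈-63.169922; u=1/2·(-39.682608)+5/4·(-28.207388)+0·(-63.169922)≈-55.100539; next y=-2/5·36.682608+1·(-55.100539)≈-69.773582
n=7: y≈-69.773582, sp=-3, e=sp−y≈66.773582; I≈38.566194, D=e−e_prev≈106.456190; u=1/2·66.773582+5/4·38.566194+0·106.456190≈81.594534; next y=-2/5·(-69.773582)+1·81.594534≈109.503966
n=8: y≈109.503966, sp=-3, e=sp−y≈-112.503966; I≈-73.937772, D=e−e_prev≈-179.277548; u=1/2·(-112.503966)+5/4·(-73.937772)+0·(-179.277548)≈-148.674199; next y=-2/5·109.503966+1·(-148.674199)≈-192.475785
n=9: y≈-192.475785, sp=-3, e=sp−y≈189.475785; I≈115.538013, D=e−e_prev≈301.979752; u=1/2·189.475785+5/4·115.538013+0·301.979752≈239.160409; next y=-2/5·(-192.475785)+1·239.160409≈316.150723
n=10: y≈316.150723, sp=-3, e=sp−y≈-319.150723; I≈-203.612710, D=e−e_prev≈-508.626508; u=1/2·(-319.150723)+5/4·(-203.612710)+0·(-508.626508)≈-414.091249; next y=-2/5·316.150723+1·(-414.091249)≈-540.551538

0 -3 -5.250 0.000
1 -3 0.188 -5.250
2 -3 -10.191 2.288
3 -3 6.638 -11.106
4 -3 -22.055 11.080
5 -3 26.088 -26.487
6 -3 -55.101 36.683
7 -3 81.595 -69.774
8 -3 -148.674 109.504
9 -3 239.160 -192.476
10 -3 -414.091 316.151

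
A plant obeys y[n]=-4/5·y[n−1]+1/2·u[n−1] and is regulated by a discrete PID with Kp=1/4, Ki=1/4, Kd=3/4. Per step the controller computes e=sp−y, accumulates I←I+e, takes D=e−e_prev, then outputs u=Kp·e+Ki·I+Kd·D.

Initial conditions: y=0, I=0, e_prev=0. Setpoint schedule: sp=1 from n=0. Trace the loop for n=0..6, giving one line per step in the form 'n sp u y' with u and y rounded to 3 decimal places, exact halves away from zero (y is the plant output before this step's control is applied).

(exact arithmetic carried between steps; '≈' marks a value shown rounded to 6 d.p. or computed from one; I and e_prev carry over from the previous line; the table rounds u and y to 3 d.p., halves away from zero)
n=0: y=0, sp=1, e=sp−y=1; I=1, D=e−e_prev=1; u=1/4·1+1/4·1+3/4·1=1.25; next y=-4/5·0+1/2·1.25=0.625
n=1: y=0.625, sp=1, e=sp−y=0.375; I=1.375, D=e−e_prev=-0.625; u=1/4·0.375+1/4·1.375+3/4·(-0.625)=-0.03125; next y=-4/5·0.625+1/2·(-0.03125)=-0.515625
n=2: y=-0.515625, sp=1, e=sp−y=1.515625; I=2.890625, D=e−e_prev=1.140625; u=1/4·1.515625+1/4·2.890625+3/4·1.140625≈1.957031; next y=-4/5·(-0.515625)+1/2·1.957031≈1.391016
n=3: y≈1.391016, sp=1, e=sp−y≈-0.391016; I≈2.499609, D=e−e_prev≈-1.906641; u=1/4·(-0.391016)+1/4·2.499609+3/4·(-1.906641)≈-0.902832; next y=-4/5·1.391016+1/2·(-0.902832)≈-1.564229
n=4: y≈-1.564229, sp=1, e=sp−y≈2.564229; I≈5.063838, D=e−e_prev≈2.955244; u=1/4·2.564229+1/4·5.063838+3/4·2.955244≈4.123450; next y=-4/5·(-1.564229)+1/2·4.123450≈3.313108
n=5: y≈3.313108, sp=1, e=sp−y≈-2.313108; I≈2.750730, D=e−e_prev≈-4.877336; u=1/4·(-2.313108)+1/4·2.750730+3/4·(-4.877336)≈-3.548596; next y=-4/5·3.313108+1/2·(-3.548596)≈-4.424784
n=6: y≈-4.424784, sp=1, e=sp−y≈5.424784; I≈8.175515, D=e−e_prev≈7.737892; u=1/4·5.424784+1/4·8.175515+3/4·7.737892≈9.203494; next y=-4/5·(-4.424784)+1/2·9.203494≈8.141574

0 1 1.250 0.000
1 1 -0.031 0.625
2 1 1.957 -0.516
3 1 -0.903 1.391
4 1 4.123 -1.564
5 1 -3.549 3.313
6 1 9.203 -4.425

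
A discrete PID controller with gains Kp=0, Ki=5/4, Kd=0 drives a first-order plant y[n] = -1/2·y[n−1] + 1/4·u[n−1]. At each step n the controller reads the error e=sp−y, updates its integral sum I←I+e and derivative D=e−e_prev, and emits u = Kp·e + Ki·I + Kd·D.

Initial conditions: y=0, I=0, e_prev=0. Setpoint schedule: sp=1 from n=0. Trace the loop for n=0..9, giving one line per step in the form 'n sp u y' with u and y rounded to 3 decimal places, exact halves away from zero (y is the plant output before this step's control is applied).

(exact arithmetic carried between steps; '≈' marks a value shown rounded to 6 d.p. or computed from one; I and e_prev carry over from the previous line; the table rounds u and y to 3 d.p., halves away from zero)
n=0: y=0, sp=1, e=sp−y=1; I=1, D=e−e_prev=1; u=0·1+5/4·1+0·1=1.25; next y=-1/2·0+1/4·1.25=0.3125
n=1: y=0.3125, sp=1, e=sp−y=0.6875; I=1.6875, D=e−e_prev=-0.3125; u=0·0.6875+5/4·1.6875+0·(-0.3125)=2.109375; next y=-1/2·0.3125+1/4·2.109375≈0.371094
n=2: y≈0.371094, sp=1, e=sp−y≈0.628906; I≈2.316406, D=e−e_prev≈-0.058594; u=0·0.628906+5/4·2.316406+0·(-0.058594)≈2.895508; next y=-1/2·0.371094+1/4·2.895508≈0.538330
n=3: y≈0.538330, sp=1, e=sp−y≈0.461670; I≈2.778076, D=e−e_prev≈-0.167236; u=0·0.461670+5/4·2.778076+0·(-0.167236)≈3.472595; next y=-1/2·0.538330+1/4·3.472595≈0.598984
n=4: y≈0.598984, sp=1, e=sp−y≈0.401016; I≈3.179092, D=e−e_prev≈-0.060654; u=0·0.401016+5/4·3.179092+0·(-0.060654)≈3.973866; next y=-1/2·0.598984+1/4·3.973866≈0.693974
n=5: y≈0.693974, sp=1, e=sp−y≈0.306026; I≈3.485118, D=e−e_prev≈-0.094991; u=0·0.306026+5/4·3.485118+0·(-0.094991)≈4.356397; next y=-1/2·0.693974+1/4·4.356397≈0.742112
n=6: y≈0.742112, sp=1, e=sp−y≈0.257888; I≈3.743006, D=e−e_prev≈-0.048138; u=0·0.257888+5/4·3.743006+0·(-0.048138)≈4.678757; next y=-1/2·0.742112+1/4·4.678757≈0.798633
n=7: y≈0.798633, sp=1, e=sp−y≈0.201367; I≈3.944373, D=e−e_prev≈-0.056521; u=0·0.201367+5/4·3.944373+0·(-0.056521)≈4.930466; next y=-1/2·0.798633+1/4·4.930466≈0.833300
n=8: y≈0.833300, sp=1, e=sp−y≈0.166700; I≈4.111073, D=e−e_prev≈-0.034667; u=0·0.166700+5/4·4.111073+0·(-0.034667)≈5.138841; next y=-1/2·0.833300+1/4·5.138841≈0.868060
n=9: y≈0.868060, sp=1, e=sp−y≈0.131940; I≈4.243012, D=e−e_prev≈-0.034761; u=0·0.131940+5/4·4.243012+0·(-0.034761)≈5.303766; next y=-1/2·0.868060+1/4·5.303766≈0.891911

0 1 1.250 0.000
1 1 2.109 0.313
2 1 2.896 0.371
3 1 3.473 0.538
4 1 3.974 0.599
5 1 4.356 0.694
6 1 4.679 0.742
7 1 4.930 0.799
8 1 5.139 0.833
9 1 5.304 0.868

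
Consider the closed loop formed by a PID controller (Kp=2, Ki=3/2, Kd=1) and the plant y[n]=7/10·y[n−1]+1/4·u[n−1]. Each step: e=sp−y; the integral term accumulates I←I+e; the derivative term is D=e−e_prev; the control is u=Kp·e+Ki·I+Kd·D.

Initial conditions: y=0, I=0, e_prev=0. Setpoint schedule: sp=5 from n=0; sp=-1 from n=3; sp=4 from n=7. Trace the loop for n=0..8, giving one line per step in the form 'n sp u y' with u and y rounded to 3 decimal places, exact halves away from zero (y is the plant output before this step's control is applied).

0 5 22.500 0.000
1 5 -0.313 5.625
2 5 12.320 3.859
3 -1 -23.385 5.782
4 -1 8.478 -1.799
5 -1 -9.871 0.860
6 -1 2.264 -1.865
7 4 18.271 -0.740
8 4 -0.047 4.050

(exact arithmetic carried between steps; '≈' marks a value shown rounded to 6 d.p. or computed from one; I and e_prev carry over from the previous line; the table rounds u and y to 3 d.p., halves away from zero)
n=0: y=0, sp=5, e=sp−y=5; I=5, D=e−e_prev=5; u=2·5+3/2·5+1·5=22.5; next y=7/10·0+1/4·22.5=5.625
n=1: y=5.625, sp=5, e=sp−y=-0.625; I=4.375, D=e−e_prev=-5.625; u=2·(-0.625)+3/2·4.375+1·(-5.625)=-0.3125; next y=7/10·5.625+1/4·(-0.3125)=3.859375
n=2: y=3.859375, sp=5, e=sp−y=1.140625; I=5.515625, D=e−e_prev=1.765625; u=2·1.140625+3/2·5.515625+1·1.765625≈12.320313; next y=7/10·3.859375+1/4·12.320313≈5.781641
n=3: y≈5.781641, sp=-1, e=sp−y≈-6.781641; I≈-1.266016, D=e−e_prev≈-7.922266; u=2·(-6.781641)+3/2·(-1.266016)+1·(-7.922266)≈-23.384570; next y=7/10·5.781641+1/4·(-23.384570)≈-1.798994
n=4: y≈-1.798994, sp=-1, e=sp−y≈0.798994; I≈-0.467021, D=e−e_prev≈7.580635; u=2·0.798994+3/2·(-0.467021)+1·7.580635≈8.478091; next y=7/10·(-1.798994)+1/4·8.478091≈0.860227
n=5: y≈0.860227, sp=-1, e=sp−y≈-1.860227; I≈-2.327248, D=e−e_prev≈-2.659221; u=2·(-1.860227)+3/2·(-2.327248)+1·(-2.659221)≈-9.870547; next y=7/10·0.860227+1/4·(-9.870547)≈-1.865478
n=6: y≈-1.865478, sp=-1, e=sp−y≈0.865478; I≈-1.461770, D=e−e_prev≈2.725705; u=2·0.865478+3/2·(-1.461770)+1·2.725705≈2.264005; next y=7/10·(-1.865478)+1/4·2.264005≈-0.739833
n=7: y≈-0.739833, sp=4, e=sp−y≈4.739833; I≈3.278063, D=e−e_prev≈3.874355; u=2·4.739833+3/2·3.278063+1·3.874355≈18.271116; next y=7/10·(-0.739833)+1/4·18.271116≈4.049896
n=8: y≈4.049896, sp=4, e=sp−y≈-0.049896; I≈3.228167, D=e−e_prev≈-4.789729; u=2·(-0.049896)+3/2·3.228167+1·(-4.789729)≈-0.047270; next y=7/10·4.049896+1/4·(-0.047270)≈2.823110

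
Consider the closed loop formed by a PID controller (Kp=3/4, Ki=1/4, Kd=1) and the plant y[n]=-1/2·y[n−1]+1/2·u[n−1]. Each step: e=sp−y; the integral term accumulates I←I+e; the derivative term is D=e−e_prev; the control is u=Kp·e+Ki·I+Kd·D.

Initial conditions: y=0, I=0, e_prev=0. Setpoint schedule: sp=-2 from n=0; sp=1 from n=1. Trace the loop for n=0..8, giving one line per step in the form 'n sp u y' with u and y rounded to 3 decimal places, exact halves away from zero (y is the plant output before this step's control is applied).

(exact arithmetic carried between steps; '≈' marks a value shown rounded to 6 d.p. or computed from one; I and e_prev carry over from the previous line; the table rounds u and y to 3 d.p., halves away from zero)
n=0: y=0, sp=-2, e=sp−y=-2; I=-2, D=e−e_prev=-2; u=3/4·(-2)+1/4·(-2)+1·(-2)=-4; next y=-1/2·0+1/2·(-4)=-2
n=1: y=-2, sp=1, e=sp−y=3; I=1, D=e−e_prev=5; u=3/4·3+1/4·1+1·5=7.5; next y=-1/2·(-2)+1/2·7.5=4.75
n=2: y=4.75, sp=1, e=sp−y=-3.75; I=-2.75, D=e−e_prev=-6.75; u=3/4·(-3.75)+1/4·(-2.75)+1·(-6.75)=-10.25; next y=-1/2·4.75+1/2·(-10.25)=-7.5
n=3: y=-7.5, sp=1, e=sp−y=8.5; I=5.75, D=e−e_prev=12.25; u=3/4·8.5+1/4·5.75+1·12.25=20.0625; next y=-1/2·(-7.5)+1/2·20.0625=13.78125
n=4: y=13.78125, sp=1, e=sp−y=-12.78125; I=-7.03125, D=e−e_prev=-21.28125; u=3/4·(-12.78125)+1/4·(-7.03125)+1·(-21.28125)=-32.625; next y=-1/2·13.78125+1/2·(-32.625)=-23.203125
n=5: y=-23.203125, sp=1, e=sp−y=24.203125; I=17.171875, D=e−e_prev=36.984375; u=3/4·24.203125+1/4·17.171875+1·36.984375≈59.429688; next y=-1/2·(-23.203125)+1/2·59.429688≈41.316406
n=6: y≈41.316406, sp=1, e=sp−y≈-40.316406; I≈-23.144531, D=e−e_prev≈-64.519531; u=3/4·(-40.316406)+1/4·(-23.144531)+1·(-64.519531)≈-100.542969; next y=-1/2·41.316406+1/2·(-100.542969)≈-70.929688
n=7: y≈-70.929688, sp=1, e=sp−y≈71.929688; I≈48.785156, D=e−e_prev≈112.246094; u=3/4·71.929688+1/4·48.785156+1·112.246094≈178.389648; next y=-1/2·(-70.929688)+1/2·178.389648≈124.659668
n=8: y≈124.659668, sp=1, e=sp−y≈-123.659668; I≈-74.874512, D=e−e_prev≈-195.589355; u=3/4·(-123.659668)+1/4·(-74.874512)+1·(-195.589355)≈-307.052734; next y=-1/2·124.659668+1/2·(-307.052734)≈-215.856201

0 -2 -4.000 0.000
1 1 7.500 -2.000
2 1 -10.250 4.750
3 1 20.063 -7.500
4 1 -32.625 13.781
5 1 59.430 -23.203
6 1 -100.543 41.316
7 1 178.390 -70.930
8 1 -307.053 124.660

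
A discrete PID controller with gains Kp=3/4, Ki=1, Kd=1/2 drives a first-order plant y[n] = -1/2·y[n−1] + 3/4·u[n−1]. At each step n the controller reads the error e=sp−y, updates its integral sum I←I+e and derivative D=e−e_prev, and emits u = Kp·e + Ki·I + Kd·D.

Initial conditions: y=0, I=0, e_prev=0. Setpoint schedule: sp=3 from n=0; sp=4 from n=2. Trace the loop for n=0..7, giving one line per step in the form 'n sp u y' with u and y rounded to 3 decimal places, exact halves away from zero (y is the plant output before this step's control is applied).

0 3 6.750 0.000
1 3 -3.141 5.063
2 4 21.964 -4.887
3 4 -28.181 18.916
4 4 80.202 -30.594
5 4 -148.554 75.448
6 4 338.341 -149.139
7 4 -695.109 328.326

(exact arithmetic carried between steps; '≈' marks a value shown rounded to 6 d.p. or computed from one; I and e_prev carry over from the previous line; the table rounds u and y to 3 d.p., halves away from zero)
n=0: y=0, sp=3, e=sp−y=3; I=3, D=e−e_prev=3; u=3/4·3+1·3+1/2·3=6.75; next y=-1/2·0+3/4·6.75=5.0625
n=1: y=5.0625, sp=3, e=sp−y=-2.0625; I=0.9375, D=e−e_prev=-5.0625; u=3/4·(-2.0625)+1·0.9375+1/2·(-5.0625)=-3.140625; next y=-1/2·5.0625+3/4·(-3.140625)≈-4.886719
n=2: y≈-4.886719, sp=4, e=sp−y≈8.886719; I≈9.824219, D=e−e_prev≈10.949219; u=3/4·8.886719+1·9.824219+1/2·10.949219≈21.963867; next y=-1/2·(-4.886719)+3/4·21.963867≈18.916260
n=3: y≈18.916260, sp=4, e=sp−y≈-14.916260; I≈-5.092041, D=e−e_prev≈-23.802979; u=3/4·(-14.916260)+1·(-5.092041)+1/2·(-23.802979)≈-28.180725; next y=-1/2·18.916260+3/4·(-28.180725)≈-30.593674
n=4: y≈-30.593674, sp=4, e=sp−y≈34.593674; I≈29.501633, D=e−e_prev≈49.509933; u=3/4·34.593674+1·29.501633+1/2·49.509933≈80.201855; next y=-1/2·(-30.593674)+3/4·80.201855≈75.448228
n=5: y≈75.448228, sp=4, e=sp−y≈-71.448228; I≈-41.946595, D=e−e_prev≈-106.041902; u=3/4·(-71.448228)+1·(-41.946595)+1/2·(-106.041902)≈-148.553717; next y=-1/2·75.448228+3/4·(-148.553717)≈-149.139402
n=6: y≈-149.139402, sp=4, e=sp−y≈153.139402; I≈111.192806, D=e−e_prev≈224.587629; u=3/4·153.139402+1·111.192806+1/2·224.587629≈338.341172; next y=-1/2·(-149.139402)+3/4·338.341172≈328.325580
n=7: y≈328.325580, sp=4, e=sp−y≈-324.325580; I≈-213.132774, D=e−e_prev≈-477.464982; u=3/4·(-324.325580)+1·(-213.132774)+1/2·(-477.464982)≈-695.109450; next y=-1/2·328.325580+3/4·(-695.109450)≈-685.494877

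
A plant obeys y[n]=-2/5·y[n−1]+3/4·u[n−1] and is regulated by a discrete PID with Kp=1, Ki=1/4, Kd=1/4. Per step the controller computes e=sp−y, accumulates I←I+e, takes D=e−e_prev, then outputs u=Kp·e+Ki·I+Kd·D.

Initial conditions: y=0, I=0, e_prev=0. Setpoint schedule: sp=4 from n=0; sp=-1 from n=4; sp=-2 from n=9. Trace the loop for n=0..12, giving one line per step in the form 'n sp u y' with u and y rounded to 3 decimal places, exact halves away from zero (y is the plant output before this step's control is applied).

0 4 6.000 0.000
1 4 -0.750 4.500
2 4 10.544 -2.363
3 4 -6.404 8.853
4 -1 13.482 -8.344
5 -1 -20.421 13.449
6 -1 32.632 -20.696
7 -1 -51.153 32.752
8 -1 80.098 -51.465
9 -2 -128.028 80.660
10 -2 198.005 -128.285
11 -2 -314.814 199.818
12 -2 490.541 -316.037

(exact arithmetic carried between steps; '≈' marks a value shown rounded to 6 d.p. or computed from one; I and e_prev carry over from the previous line; the table rounds u and y to 3 d.p., halves away from zero)
n=0: y=0, sp=4, e=sp−y=4; I=4, D=e−e_prev=4; u=1·4+1/4·4+1/4·4=6; next y=-2/5·0+3/4·6=4.5
n=1: y=4.5, sp=4, e=sp−y=-0.5; I=3.5, D=e−e_prev=-4.5; u=1·(-0.5)+1/4·3.5+1/4·(-4.5)=-0.75; next y=-2/5·4.5+3/4·(-0.75)=-2.3625
n=2: y=-2.3625, sp=4, e=sp−y=6.3625; I=9.8625, D=e−e_prev=6.8625; u=1·6.3625+1/4·9.8625+1/4·6.8625=10.54375; next y=-2/5·(-2.3625)+3/4·10.54375≈8.852813
n=3: y≈8.852813, sp=4, e=sp−y≈-4.852813; I≈5.009688, D=e−e_prev≈-11.215313; u=1·(-4.852813)+1/4·5.009688+1/4·(-11.215313)≈-6.404219; next y=-2/5·8.852813+3/4·(-6.404219)≈-8.344289
n=4: y≈-8.344289, sp=-1, e=sp−y≈7.344289; I≈12.353977, D=e−e_prev≈12.197102; u=1·7.344289+1/4·12.353977+1/4·12.197102≈13.482059; next y=-2/5·(-8.344289)+3/4·13.482059≈13.449260
n=5: y≈13.449260, sp=-1, e=sp−y≈-14.449260; I≈-2.095283, D=e−e_prev≈-21.793549; u=1·(-14.449260)+1/4·(-2.095283)+1/4·(-21.793549)≈-20.421467; next y=-2/5·13.449260+3/4·(-20.421467)≈-20.695804
n=6: y≈-20.695804, sp=-1, e=sp−y≈19.695804; I≈17.600521, D=e−e_prev≈34.145064; u=1·19.695804+1/4·17.600521+1/4·34.145064≈32.632201; next y=-2/5·(-20.695804)+3/4·32.632201≈32.752472
n=7: y≈32.752472, sp=-1, e=sp−y≈-33.752472; I≈-16.151951, D=e−e_prev≈-53.448277; u=1·(-33.752472)+1/4·(-16.151951)+1/4·(-53.448277)≈-51.152529; next y=-2/5·32.752472+3/4·(-51.152529)≈-51.465386
n=8: y≈-51.465386, sp=-1, e=sp−y≈50.465386; I≈34.313435, D=e−e_prev≈84.217858; u=1·50.465386+1/4·34.313435+1/4·84.217858≈80.098209; next y=-2/5·(-51.465386)+3/4·80.098209≈80.659811
n=9: y≈80.659811, sp=-2, e=sp−y≈-82.659811; I≈-48.346376, D=e−e_prev≈-133.125197; u=1·(-82.659811)+1/4·(-48.346376)+1/4·(-133.125197)≈-128.027705; next y=-2/5·80.659811+3/4·(-128.027705)≈-128.284703
n=10: y≈-128.284703, sp=-2, e=sp−y≈126.284703; I≈77.938327, D=e−e_prev≈208.944514; u=1·126.284703+1/4·77.938327+1/4·208.944514≈198.005413; next y=-2/5·(-128.284703)+3/4·198.005413≈199.817941
n=11: y≈199.817941, sp=-2, e=sp−y≈-201.817941; I≈-123.879614, D=e−e_prev≈-328.102644; u=1·(-201.817941)+1/4·(-123.879614)+1/4·(-328.102644)≈-314.813506; next y=-2/5·199.817941+3/4·(-314.813506)≈-316.037306
n=12: y≈-316.037306, sp=-2, e=sp−y≈314.037306; I≈190.157691, D=e−e_prev≈515.855247; u=1·314.037306+1/4·190.157691+1/4·515.855247≈490.540541; next y=-2/5·(-316.037306)+3/4·490.540541≈494.320328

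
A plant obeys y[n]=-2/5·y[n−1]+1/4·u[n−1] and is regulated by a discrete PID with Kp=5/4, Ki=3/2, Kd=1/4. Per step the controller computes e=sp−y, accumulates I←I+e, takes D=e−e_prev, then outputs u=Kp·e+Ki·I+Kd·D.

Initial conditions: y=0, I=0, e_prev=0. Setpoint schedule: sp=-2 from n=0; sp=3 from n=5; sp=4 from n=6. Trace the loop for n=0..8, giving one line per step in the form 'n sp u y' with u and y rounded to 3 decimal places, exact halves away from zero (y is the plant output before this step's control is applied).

0 -2 -6.000 0.000
1 -2 -4.000 -1.500
2 -2 -8.425 -0.400
3 -2 -5.911 -1.946
4 -2 -10.119 -0.699
5 3 7.894 -2.250
6 4 1.761 2.873
7 4 15.229 -0.709
8 4 6.997 4.091

(exact arithmetic carried between steps; '≈' marks a value shown rounded to 6 d.p. or computed from one; I and e_prev carry over from the previous line; the table rounds u and y to 3 d.p., halves away from zero)
n=0: y=0, sp=-2, e=sp−y=-2; I=-2, D=e−e_prev=-2; u=5/4·(-2)+3/2·(-2)+1/4·(-2)=-6; next y=-2/5·0+1/4·(-6)=-1.5
n=1: y=-1.5, sp=-2, e=sp−y=-0.5; I=-2.5, D=e−e_prev=1.5; u=5/4·(-0.5)+3/2·(-2.5)+1/4·1.5=-4; next y=-2/5·(-1.5)+1/4·(-4)=-0.4
n=2: y=-0.4, sp=-2, e=sp−y=-1.6; I=-4.1, D=e−e_prev=-1.1; u=5/4·(-1.6)+3/2·(-4.1)+1/4·(-1.1)=-8.425; next y=-2/5·(-0.4)+1/4·(-8.425)=-1.94625
n=3: y=-1.94625, sp=-2, e=sp−y=-0.05375; I=-4.15375, D=e−e_prev=1.54625; u=5/4·(-0.05375)+3/2·(-4.15375)+1/4·1.54625=-5.91125; next y=-2/5·(-1.94625)+1/4·(-5.91125)≈-0.699313
n=4: y≈-0.699313, sp=-2, e=sp−y≈-1.300688; I≈-5.454438, D=e−e_prev≈-1.246938; u=5/4·(-1.300688)+3/2·(-5.454438)+1/4·(-1.246938)≈-10.11925; next y=-2/5·(-0.699313)+1/4·(-10.11925)≈-2.250088
n=5: y≈-2.250088, sp=3, e=sp−y≈5.250088; I≈-0.20435, D=e−e_prev≈6.550775; u=5/4·5.250088+3/2·(-0.20435)+1/4·6.550775≈7.893778; next y=-2/5·(-2.250088)+1/4·7.893778≈2.873480
n=6: y≈2.873480, sp=4, e=sp−y≈1.126520; I≈0.922170, D=e−e_prev≈-4.123567; u=5/4·1.126520+3/2·0.922170+1/4·(-4.123567)≈1.760515; next y=-2/5·2.873480+1/4·1.760515≈-0.709263
n=7: y≈-0.709263, sp=4, e=sp−y≈4.709263; I≈5.631434, D=e−e_prev≈3.582743; u=5/4·4.709263+3/2·5.631434+1/4·3.582743≈15.229415; next y=-2/5·(-0.709263)+1/4·15.229415≈4.091059
n=8: y≈4.091059, sp=4, e=sp−y≈-0.091059; I≈5.540375, D=e−e_prev≈-4.800322; u=5/4·(-0.091059)+3/2·5.540375+1/4·(-4.800322)≈6.996658; next y=-2/5·4.091059+1/4·6.996658≈0.112741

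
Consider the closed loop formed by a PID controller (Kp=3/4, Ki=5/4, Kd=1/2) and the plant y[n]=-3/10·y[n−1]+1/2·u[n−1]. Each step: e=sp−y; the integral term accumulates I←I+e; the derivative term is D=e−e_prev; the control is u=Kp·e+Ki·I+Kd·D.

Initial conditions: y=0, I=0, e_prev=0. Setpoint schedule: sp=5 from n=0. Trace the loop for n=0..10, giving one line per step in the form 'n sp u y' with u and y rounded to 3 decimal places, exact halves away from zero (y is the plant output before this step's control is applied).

(exact arithmetic carried between steps; '≈' marks a value shown rounded to 6 d.p. or computed from one; I and e_prev carry over from the previous line; the table rounds u and y to 3 d.p., halves away from zero)
n=0: y=0, sp=5, e=sp−y=5; I=5, D=e−e_prev=5; u=3/4·5+5/4·5+1/2·5=12.5; next y=-3/10·0+1/2·12.5=6.25
n=1: y=6.25, sp=5, e=sp−y=-1.25; I=3.75, D=e−e_prev=-6.25; u=3/4·(-1.25)+5/4·3.75+1/2·(-6.25)=0.625; next y=-3/10·6.25+1/2·0.625=-1.5625
n=2: y=-1.5625, sp=5, e=sp−y=6.5625; I=10.3125, D=e−e_prev=7.8125; u=3/4·6.5625+5/4·10.3125+1/2·7.8125=21.71875; next y=-3/10·(-1.5625)+1/2·21.71875=11.328125
n=3: y=11.328125, sp=5, e=sp−y=-6.328125; I=3.984375, D=e−e_prev=-12.890625; u=3/4·(-6.328125)+5/4·3.984375+1/2·(-12.890625)≈-6.210938; next y=-3/10·11.328125+1/2·(-6.210938)≈-6.503906
n=4: y≈-6.503906, sp=5, e=sp−y≈11.503906; I≈15.488281, D=e−e_prev≈17.832031; u=3/4·11.503906+5/4·15.488281+1/2·17.832031≈36.904297; next y=-3/10·(-6.503906)+1/2·36.904297≈20.403320
n=5: y≈20.403320, sp=5, e=sp−y≈-15.403320; I≈0.084961, D=e−e_prev≈-26.907227; u=3/4·(-15.403320)+5/4·0.084961+1/2·(-26.907227)≈-24.899902; next y=-3/10·20.403320+1/2·(-24.899902)≈-18.570947
n=6: y≈-18.570947, sp=5, e=sp−y≈23.570947; I≈23.655908, D=e−e_prev≈38.974268; u=3/4·23.570947+5/4·23.655908+1/2·38.974268≈66.735229; next y=-3/10·(-18.570947)+1/2·66.735229≈38.938899
n=7: y≈38.938899, sp=5, e=sp−y≈-33.938899; I≈-10.282991, D=e−e_prev≈-57.509846; u=3/4·(-33.938899)+5/4·(-10.282991)+1/2·(-57.509846)≈-67.062836; next y=-3/10·38.938899+1/2·(-67.062836)≈-45.213088
n=8: y≈-45.213088, sp=5, e=sp−y≈50.213088; I≈39.930097, D=e−e_prev≈84.151986; u=3/4·50.213088+5/4·39.930097+1/2·84.151986≈129.648430; next y=-3/10·(-45.213088)+1/2·129.648430≈78.388141
n=9: y≈78.388141, sp=5, e=sp−y≈-73.388141; I≈-33.458044, D=e−e_prev≈-123.601229; u=3/4·(-73.388141)+5/4·(-33.458044)+1/2·(-123.601229)≈-158.664276; next y=-3/10·78.388141+1/2·(-158.664276)≈-102.848580
n=10: y≈-102.848580, sp=5, e=sp−y≈107.848580; I≈74.390536, D=e−e_prev≈181.236721; u=3/4·107.848580+5/4·74.390536+1/2·181.236721≈264.492966; next y=-3/10·(-102.848580)+1/2·264.492966≈163.101057

0 5 12.500 0.000
1 5 0.625 6.250
2 5 21.719 -1.563
3 5 -6.211 11.328
4 5 36.904 -6.504
5 5 -24.900 20.403
6 5 66.735 -18.571
7 5 -67.063 38.939
8 5 129.648 -45.213
9 5 -158.664 78.388
10 5 264.493 -102.849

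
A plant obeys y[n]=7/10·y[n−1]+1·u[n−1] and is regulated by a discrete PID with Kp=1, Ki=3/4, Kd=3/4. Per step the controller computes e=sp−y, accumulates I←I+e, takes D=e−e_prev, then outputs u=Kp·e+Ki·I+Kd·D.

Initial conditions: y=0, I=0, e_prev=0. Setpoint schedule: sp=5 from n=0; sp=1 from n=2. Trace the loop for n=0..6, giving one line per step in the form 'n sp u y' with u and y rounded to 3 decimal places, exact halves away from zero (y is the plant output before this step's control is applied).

0 5 12.500 0.000
1 5 -18.750 12.500
2 1 31.250 -10.000
3 1 -60.000 24.250
4 1 116.438 -43.025
5 1 -224.363 86.320
6 1 434.303 -163.939

(exact arithmetic carried between steps; '≈' marks a value shown rounded to 6 d.p. or computed from one; I and e_prev carry over from the previous line; the table rounds u and y to 3 d.p., halves away from zero)
n=0: y=0, sp=5, e=sp−y=5; I=5, D=e−e_prev=5; u=1·5+3/4·5+3/4·5=12.5; next y=7/10·0+1·12.5=12.5
n=1: y=12.5, sp=5, e=sp−y=-7.5; I=-2.5, D=e−e_prev=-12.5; u=1·(-7.5)+3/4·(-2.5)+3/4·(-12.5)=-18.75; next y=7/10·12.5+1·(-18.75)=-10
n=2: y=-10, sp=1, e=sp−y=11; I=8.5, D=e−e_prev=18.5; u=1·11+3/4·8.5+3/4·18.5=31.25; next y=7/10·(-10)+1·31.25=24.25
n=3: y=24.25, sp=1, e=sp−y=-23.25; I=-14.75, D=e−e_prev=-34.25; u=1·(-23.25)+3/4·(-14.75)+3/4·(-34.25)=-60; next y=7/10·24.25+1·(-60)=-43.025
n=4: y=-43.025, sp=1, e=sp−y=44.025; I=29.275, D=e−e_prev=67.275; u=1·44.025+3/4·29.275+3/4·67.275=116.4375; next y=7/10·(-43.025)+1·116.4375=86.32
n=5: y=86.32, sp=1, e=sp−y=-85.32; I=-56.045, D=e−e_prev=-129.345; u=1·(-85.32)+3/4·(-56.045)+3/4·(-129.345)=-224.3625; next y=7/10·86.32+1·(-224.3625)=-163.9385
n=6: y=-163.9385, sp=1, e=sp−y=164.9385; I=108.8935, D=e−e_prev=250.2585; u=1·164.9385+3/4·108.8935+3/4·250.2585=434.3025; next y=7/10·(-163.9385)+1·434.3025=319.54555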